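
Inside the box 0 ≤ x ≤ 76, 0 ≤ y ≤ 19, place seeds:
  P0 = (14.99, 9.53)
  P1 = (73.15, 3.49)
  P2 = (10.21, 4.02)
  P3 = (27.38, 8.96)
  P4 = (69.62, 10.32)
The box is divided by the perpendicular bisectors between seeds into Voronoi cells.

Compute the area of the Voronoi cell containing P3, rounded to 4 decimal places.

Area of P3's cell: 518.8478

1. box [0,76]×[0,19]: [(0, 0) (76, 0) (76, 19) (0, 19)]
2. ⊥bis P3·P0 via (21.185,9.245): [(20.7597, 0) (76, 0) (76, 19) (21.6338, 19)]  |A|=1041.2621
3. ⊥bis P3·P1 via (50.265,6.225): [(20.7597, 0) (49.521, 0) (51.7917, 19) (21.6338, 19)]  |A|=559.7337
4. ⊥bis P3·P2 via (18.795,6.49): [(20.7597, 0) (49.521, 0) (51.7917, 19) (21.6338, 19)]  |A|=559.7337
5. ⊥bis P3·P4 via (48.5,9.64): [(20.7597, 0) (48.8104, 0) (48.1986, 19) (21.6338, 19)]  |A|=518.8478
6. canonical 4-gon: [(20.7597, 0) (48.8104, 0) (48.1986, 19) (21.6338, 19)]
7. shoelace: 518.8478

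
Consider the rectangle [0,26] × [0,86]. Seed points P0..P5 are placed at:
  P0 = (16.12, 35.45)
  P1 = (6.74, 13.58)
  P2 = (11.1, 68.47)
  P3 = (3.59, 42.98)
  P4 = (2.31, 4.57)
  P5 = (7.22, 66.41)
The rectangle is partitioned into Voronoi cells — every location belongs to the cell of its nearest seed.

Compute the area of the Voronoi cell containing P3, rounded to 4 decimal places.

Area of P3's cell: 286.3990

1. box [0,26]×[0,86]: [(0, 0) (26, 0) (26, 86) (0, 86)]
2. ⊥bis P3·P0 via (9.855,39.215): [(0, 22.8162) (26, 66.0805) (26, 86) (0, 86)]  |A|=1080.3439
3. ⊥bis P3·P1 via (5.165,28.28): [(0, 27.7266) (3.154, 28.0645) (26, 66.0805) (26, 86) (0, 86)]  |A|=1072.6
4. ⊥bis P3·P2 via (7.345,55.725): [(0, 57.889) (0, 27.7266) (3.154, 28.0645) (17.9068, 52.6132)]  |A|=306.2769
5. ⊥bis P3·P4 via (2.95,23.775): [(0, 57.889) (0, 27.7266) (3.154, 28.0645) (17.9068, 52.6132)]  |A|=306.2769
6. ⊥bis P3·P5 via (5.405,54.695): [(16.8697, 52.9188) (0, 55.5324) (0, 27.7266) (3.154, 28.0645) (17.9068, 52.6132)]  |A|=286.399
7. canonical 5-gon: [(16.8697, 52.9188) (0, 55.5324) (0, 27.7266) (3.154, 28.0645) (17.9068, 52.6132)]
8. shoelace: 286.399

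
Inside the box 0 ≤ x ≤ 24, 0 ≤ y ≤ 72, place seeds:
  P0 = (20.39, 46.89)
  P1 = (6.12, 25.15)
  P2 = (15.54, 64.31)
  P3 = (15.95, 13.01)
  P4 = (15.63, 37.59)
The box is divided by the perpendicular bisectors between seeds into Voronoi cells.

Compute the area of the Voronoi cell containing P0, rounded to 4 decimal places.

Area of P0's cell: 207.4236

1. box [0,24]×[0,72]: [(0, 0) (24, 0) (24, 72) (0, 72)]
2. ⊥bis P0·P1 via (13.255,36.02): [(0, 44.7205) (24, 28.967) (24, 72) (0, 72)]  |A|=843.7494
3. ⊥bis P0·P2 via (17.965,55.6): [(0, 50.5983) (0, 44.7205) (24, 28.967) (24, 57.2802)]  |A|=410.2914
4. ⊥bis P0·P3 via (18.17,29.95): [(0, 50.5983) (0, 44.7205) (23.5833, 29.2406) (24, 29.186) (24, 57.2802)]  |A|=410.2458
5. ⊥bis P0·P4 via (18.01,42.24): [(1.088, 50.9012) (24, 39.1742) (24, 57.2802)]  |A|=207.4236
6. canonical 3-gon: [(1.088, 50.9012) (24, 39.1742) (24, 57.2802)]
7. shoelace: 207.4236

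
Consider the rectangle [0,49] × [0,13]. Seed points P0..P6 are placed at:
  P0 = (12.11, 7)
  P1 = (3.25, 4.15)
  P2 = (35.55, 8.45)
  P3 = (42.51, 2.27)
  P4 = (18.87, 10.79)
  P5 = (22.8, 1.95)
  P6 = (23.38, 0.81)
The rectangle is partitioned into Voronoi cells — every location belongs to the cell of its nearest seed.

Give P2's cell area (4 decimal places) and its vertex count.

1. box [0,49]×[0,13]: [(0, 0) (49, 0) (49, 13) (0, 13)]
2. ⊥bis P2·P0 via (23.83,7.725): [(24.3079, 0) (49, 0) (49, 13) (23.5037, 13)]  |A|=326.2249
3. ⊥bis P2·P1 via (19.4,6.3): [(24.3079, 0) (49, 0) (49, 13) (23.5037, 13)]  |A|=326.2249
4. ⊥bis P2·P3 via (39.03,5.36): [(24.3079, 0) (34.2707, 0) (45.8138, 13) (23.5037, 13)]  |A|=209.774
5. ⊥bis P2·P4 via (27.21,9.62): [(25.8604, 0) (34.2707, 0) (45.8138, 13) (27.6842, 13)]  |A|=172.5092
6. ⊥bis P2·P5 via (29.175,5.2): [(27.1478, 9.1765) (31.826, 0) (34.2707, 0) (45.8138, 13) (27.6842, 13)]  |A|=145.1379
7. ⊥bis P2·P6 via (29.465,4.63): [(27.1478, 9.1765) (29.4681, 4.625) (32.3716, 0) (34.2707, 0) (45.8138, 13) (27.6842, 13)]  |A|=143.8761
8. canonical 6-gon: [(27.1478, 9.1765) (29.4681, 4.625) (32.3716, 0) (34.2707, 0) (45.8138, 13) (27.6842, 13)]
9. shoelace: 143.8761

Area of P2's cell: 143.8761 (6 vertices)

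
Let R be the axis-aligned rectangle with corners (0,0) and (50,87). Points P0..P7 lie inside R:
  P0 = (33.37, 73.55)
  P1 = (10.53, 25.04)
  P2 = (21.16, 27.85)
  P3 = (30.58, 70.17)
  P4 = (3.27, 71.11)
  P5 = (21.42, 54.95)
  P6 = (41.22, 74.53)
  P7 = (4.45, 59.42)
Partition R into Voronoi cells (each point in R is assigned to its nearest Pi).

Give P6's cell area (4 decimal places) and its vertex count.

1. box [0,50]×[0,87]: [(0, 0) (50, 0) (50, 87) (0, 87)]
2. ⊥bis P6·P0 via (37.295,74.04): [(46.5382, 0) (50, 0) (50, 87) (35.6771, 87)]  |A|=773.6356
3. ⊥bis P6·P1 via (25.875,49.785): [(41.5354, 40.0736) (50, 34.8245) (50, 87) (35.6771, 87)]  |A|=556.8846
4. ⊥bis P6·P2 via (31.19,51.19): [(40.6554, 47.1224) (50, 43.1067) (50, 87) (35.6771, 87)]  |A|=490.6646
5. ⊥bis P6·P3 via (35.9,72.35): [(38.2096, 66.7137) (47.4307, 44.2108) (50, 43.1067) (50, 87) (35.6771, 87)]  |A|=427.8567
6. ⊥bis P6·P4 via (22.245,72.82): [(38.2096, 66.7137) (47.4307, 44.2108) (50, 43.1067) (50, 87) (35.6771, 87)]  |A|=427.8567
7. ⊥bis P6·P5 via (31.32,64.74): [(38.2096, 66.7137) (44.4657, 51.4466) (50, 45.8501) (50, 87) (35.6771, 87)]  |A|=412.6066
8. ⊥bis P6·P7 via (22.835,66.975): [(38.2096, 66.7137) (44.4657, 51.4466) (50, 45.8501) (50, 87) (35.6771, 87)]  |A|=412.6066
9. canonical 5-gon: [(38.2096, 66.7137) (44.4657, 51.4466) (50, 45.8501) (50, 87) (35.6771, 87)]
10. shoelace: 412.6066

Area of P6's cell: 412.6066 (5 vertices)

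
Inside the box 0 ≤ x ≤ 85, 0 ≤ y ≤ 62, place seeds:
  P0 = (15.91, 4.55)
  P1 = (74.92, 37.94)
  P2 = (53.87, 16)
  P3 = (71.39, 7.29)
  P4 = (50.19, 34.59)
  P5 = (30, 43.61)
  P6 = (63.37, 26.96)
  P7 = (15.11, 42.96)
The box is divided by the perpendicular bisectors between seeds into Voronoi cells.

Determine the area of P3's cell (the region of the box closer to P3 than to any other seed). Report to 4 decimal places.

1. box [0,85]×[0,62]: [(0, 0) (85, 0) (85, 62) (0, 62)]
2. ⊥bis P3·P0 via (43.65,5.92): [(43.9424, 0) (85, 0) (85, 62) (40.8804, 62)]  |A|=2640.4951
3. ⊥bis P3·P1 via (73.155,22.615): [(42.652, 26.1281) (43.9424, 0) (85, 0) (85, 21.2508)]  |A|=986.3429
4. ⊥bis P3·P2 via (62.63,11.645): [(68.3583, 23.1674) (56.8407, 0) (85, 0) (85, 21.2508)]  |A|=503.0133
5. ⊥bis P3·P4 via (60.79,20.94): [(68.3583, 23.1674) (56.8407, 0) (85, 0) (85, 21.2508)]  |A|=503.0133
6. ⊥bis P3·P5 via (50.695,25.45): [(68.3583, 23.1674) (56.8407, 0) (85, 0) (85, 21.2508)]  |A|=503.0133
7. ⊥bis P3·P6 via (67.38,17.125): [(79.1511, 21.9244) (64.8394, 16.0891) (56.8407, 0) (85, 0) (85, 21.2508)]  |A|=462.6288
8. ⊥bis P3·P7 via (43.25,25.125): [(79.1511, 21.9244) (64.8394, 16.0891) (56.8407, 0) (85, 0) (85, 21.2508)]  |A|=462.6288
9. canonical 5-gon: [(79.1511, 21.9244) (64.8394, 16.0891) (56.8407, 0) (85, 0) (85, 21.2508)]
10. shoelace: 462.6288

Area of P3's cell: 462.6288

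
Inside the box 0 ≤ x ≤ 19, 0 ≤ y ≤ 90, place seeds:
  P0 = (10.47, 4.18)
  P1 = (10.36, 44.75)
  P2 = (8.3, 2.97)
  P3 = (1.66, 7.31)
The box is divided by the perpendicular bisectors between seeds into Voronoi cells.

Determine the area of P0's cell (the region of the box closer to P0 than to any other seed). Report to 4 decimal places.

1. box [0,19]×[0,90]: [(0, 0) (19, 0) (19, 90) (0, 90)]
2. ⊥bis P0·P1 via (10.415,24.465): [(0, 24.4368) (0, 0) (19, 0) (19, 24.4883)]  |A|=464.7879
3. ⊥bis P0·P2 via (9.385,3.575): [(0, 24.4368) (0, 20.406) (11.3784, 0) (19, 0) (19, 24.4883)]  |A|=348.694
4. ⊥bis P0·P3 via (6.065,5.745): [(12.718, 24.4712) (6.8862, 8.0564) (11.3784, 0) (19, 0) (19, 24.4883)]  |A|=230.5337
5. canonical 5-gon: [(12.718, 24.4712) (6.8862, 8.0564) (11.3784, 0) (19, 0) (19, 24.4883)]
6. shoelace: 230.5337

Area of P0's cell: 230.5337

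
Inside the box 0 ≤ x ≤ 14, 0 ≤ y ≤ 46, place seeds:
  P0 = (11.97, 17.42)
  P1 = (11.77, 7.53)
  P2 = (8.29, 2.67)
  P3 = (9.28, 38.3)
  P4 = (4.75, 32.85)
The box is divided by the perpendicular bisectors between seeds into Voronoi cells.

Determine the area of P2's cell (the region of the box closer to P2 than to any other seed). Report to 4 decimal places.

Area of P2's cell: 101.7748

1. box [0,14]×[0,46]: [(0, 0) (14, 0) (14, 46) (0, 46)]
2. ⊥bis P2·P0 via (10.13,10.045): [(0, 12.5723) (0, 0) (14, 0) (14, 9.0795)]  |A|=151.5627
3. ⊥bis P2·P1 via (10.03,5.1): [(0, 12.282) (0, 0) (14, 0) (14, 2.2573)]  |A|=101.7748
4. ⊥bis P2·P3 via (8.785,20.485): [(0, 12.282) (0, 0) (14, 0) (14, 2.2573)]  |A|=101.7748
5. ⊥bis P2·P4 via (6.52,17.76): [(0, 12.282) (0, 0) (14, 0) (14, 2.2573)]  |A|=101.7748
6. canonical 4-gon: [(0, 12.282) (0, 0) (14, 0) (14, 2.2573)]
7. shoelace: 101.7748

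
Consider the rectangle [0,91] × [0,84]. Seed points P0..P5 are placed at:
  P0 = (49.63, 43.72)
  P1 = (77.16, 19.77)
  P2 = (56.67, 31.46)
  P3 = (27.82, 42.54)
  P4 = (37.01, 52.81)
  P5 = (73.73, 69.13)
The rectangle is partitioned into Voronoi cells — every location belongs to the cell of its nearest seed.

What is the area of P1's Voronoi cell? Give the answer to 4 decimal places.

Area of P1's cell: 1164.7768

1. box [0,91]×[0,84]: [(0, 0) (91, 0) (91, 84) (0, 84)]
2. ⊥bis P1·P0 via (63.395,31.745): [(35.7781, 0) (91, 0) (91, 63.4763)]  |A|=1752.6415
3. ⊥bis P1·P2 via (66.915,25.615): [(83.7824, 55.1799) (52.3011, 0) (91, 0) (91, 63.4763)]  |A|=1296.7739
4. ⊥bis P1·P3 via (52.49,31.155): [(83.7824, 55.1799) (52.3011, 0) (91, 0) (91, 63.4763)]  |A|=1296.7739
5. ⊥bis P1·P4 via (57.085,36.29): [(83.7824, 55.1799) (52.3011, 0) (91, 0) (91, 63.4763)]  |A|=1296.7739
6. ⊥bis P1·P5 via (75.445,44.45): [(77.7523, 44.6103) (52.3011, 0) (91, 0) (91, 45.5309)]  |A|=1164.7768
7. canonical 4-gon: [(77.7523, 44.6103) (52.3011, 0) (91, 0) (91, 45.5309)]
8. shoelace: 1164.7768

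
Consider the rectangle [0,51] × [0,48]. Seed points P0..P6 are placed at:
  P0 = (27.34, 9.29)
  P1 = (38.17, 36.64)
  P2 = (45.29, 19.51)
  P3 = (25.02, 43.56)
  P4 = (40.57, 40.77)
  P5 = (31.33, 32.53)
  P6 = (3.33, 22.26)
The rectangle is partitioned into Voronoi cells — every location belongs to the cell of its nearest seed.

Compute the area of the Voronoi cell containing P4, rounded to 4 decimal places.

1. box [0,51]×[0,48]: [(0, 0) (51, 0) (51, 48) (0, 48)]
2. ⊥bis P4·P0 via (33.955,25.03): [(0, 39.3002) (51, 17.8666) (51, 48) (0, 48)]  |A|=990.2488
3. ⊥bis P4·P1 via (39.37,38.705): [(51, 31.9466) (51, 48) (23.3749, 48)]  |A|=221.7381
4. ⊥bis P4·P2 via (42.93,30.14): [(51, 31.9466) (51, 48) (23.3749, 48)]  |A|=221.7381
5. ⊥bis P4·P3 via (32.795,42.165): [(32.8536, 42.4918) (51, 31.9466) (51, 48) (33.8419, 48)]  |A|=192.9105
6. ⊥bis P4·P5 via (35.95,36.65): [(32.8536, 42.4918) (51, 31.9466) (51, 48) (33.8419, 48)]  |A|=192.9105
7. ⊥bis P4·P6 via (21.95,31.515): [(32.8536, 42.4918) (51, 31.9466) (51, 48) (33.8419, 48)]  |A|=192.9105
8. canonical 4-gon: [(32.8536, 42.4918) (51, 31.9466) (51, 48) (33.8419, 48)]
9. shoelace: 192.9105

Area of P4's cell: 192.9105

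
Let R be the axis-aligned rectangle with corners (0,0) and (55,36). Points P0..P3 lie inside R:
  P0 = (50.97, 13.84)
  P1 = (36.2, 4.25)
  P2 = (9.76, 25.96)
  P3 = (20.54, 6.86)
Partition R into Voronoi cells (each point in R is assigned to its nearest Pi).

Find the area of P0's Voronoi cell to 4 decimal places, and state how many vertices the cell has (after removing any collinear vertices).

Area of P0's cell: 577.1686 (5 vertices)

1. box [0,55]×[0,36]: [(0, 0) (55, 0) (55, 36) (0, 36)]
2. ⊥bis P0·P1 via (43.585,9.045): [(49.4578, 0) (55, 0) (55, 36) (26.0834, 36)]  |A|=620.2578
3. ⊥bis P0·P2 via (30.365,19.9): [(32.2891, 26.4423) (49.4578, 0) (55, 0) (55, 36) (35.1001, 36)]  |A|=577.1686
4. ⊥bis P0·P3 via (35.755,10.35): [(32.2891, 26.4423) (49.4578, 0) (55, 0) (55, 36) (35.1001, 36)]  |A|=577.1686
5. canonical 5-gon: [(32.2891, 26.4423) (49.4578, 0) (55, 0) (55, 36) (35.1001, 36)]
6. shoelace: 577.1686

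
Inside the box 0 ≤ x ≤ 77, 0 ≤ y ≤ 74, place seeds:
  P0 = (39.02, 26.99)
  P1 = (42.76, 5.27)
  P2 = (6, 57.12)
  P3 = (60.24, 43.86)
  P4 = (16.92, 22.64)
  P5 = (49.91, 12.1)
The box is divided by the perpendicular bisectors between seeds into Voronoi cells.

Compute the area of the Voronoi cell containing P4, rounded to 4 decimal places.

Area of P4's cell: 1071.8652

1. box [0,77]×[0,74]: [(0, 0) (77, 0) (77, 74) (0, 74)]
2. ⊥bis P4·P0 via (27.97,24.815): [(0, 0) (32.8544, 0) (18.2888, 74) (0, 74)]  |A|=1892.298
3. ⊥bis P4·P1 via (29.84,13.955): [(0, 0) (20.4593, 0) (30.047, 14.2629) (18.2888, 74) (0, 74)]  |A|=1803.9025
4. ⊥bis P4·P2 via (11.46,39.88): [(0, 36.2506) (0, 0) (20.4593, 0) (30.047, 14.2629) (24.2099, 43.918)]  |A|=1071.8652
5. ⊥bis P4·P3 via (38.58,33.25): [(0, 36.2506) (0, 0) (20.4593, 0) (30.047, 14.2629) (24.2099, 43.918)]  |A|=1071.8652
6. ⊥bis P4·P5 via (33.415,17.37): [(0, 36.2506) (0, 0) (20.4593, 0) (30.047, 14.2629) (24.2099, 43.918)]  |A|=1071.8652
7. canonical 5-gon: [(0, 36.2506) (0, 0) (20.4593, 0) (30.047, 14.2629) (24.2099, 43.918)]
8. shoelace: 1071.8652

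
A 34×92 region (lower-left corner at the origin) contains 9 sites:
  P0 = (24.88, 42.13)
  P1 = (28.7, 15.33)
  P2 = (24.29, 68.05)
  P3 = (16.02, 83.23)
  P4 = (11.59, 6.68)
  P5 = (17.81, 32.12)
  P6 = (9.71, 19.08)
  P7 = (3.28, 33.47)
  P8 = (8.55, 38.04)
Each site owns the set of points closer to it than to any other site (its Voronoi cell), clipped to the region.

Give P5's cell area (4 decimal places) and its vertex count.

Area of P5's cell: 217.4939 (5 vertices)

1. box [0,34]×[0,92]: [(0, 0) (34, 0) (34, 92) (0, 92)]
2. ⊥bis P5·P0 via (21.345,37.125): [(0, 52.2008) (0, 0) (34, 0) (34, 28.1869)]  |A|=1366.5908
3. ⊥bis P5·P1 via (23.255,23.725): [(32.1494, 29.4939) (0, 52.2008) (0, 8.6418)]  |A|=700.1987
4. ⊥bis P5·P2 via (21.05,50.085): [(32.1494, 29.4939) (0, 52.2008) (0, 8.6418)]  |A|=700.1987
5. ⊥bis P5·P3 via (16.915,57.675): [(32.1494, 29.4939) (0, 52.2008) (0, 8.6418)]  |A|=700.1987
6. ⊥bis P5·P4 via (14.7,19.4): [(16.0703, 19.065) (32.1494, 29.4939) (0, 52.2008) (0, 22.9941)]  |A|=584.876
7. ⊥bis P5·P6 via (13.76,25.6): [(20.0867, 21.6701) (32.1494, 29.4939) (0, 52.2008) (0, 34.1472)]  |A|=444.0383
8. ⊥bis P5·P7 via (10.545,32.795): [(10.0884, 27.8807) (20.0867, 21.6701) (32.1494, 29.4939) (11.5876, 44.0166)]  |A|=253.349
9. ⊥bis P5·P8 via (13.18,35.08): [(10.3453, 30.6461) (10.0884, 27.8807) (20.0867, 21.6701) (32.1494, 29.4939) (16.6206, 40.4618)]  |A|=217.4939
10. canonical 5-gon: [(10.3453, 30.6461) (10.0884, 27.8807) (20.0867, 21.6701) (32.1494, 29.4939) (16.6206, 40.4618)]
11. shoelace: 217.4939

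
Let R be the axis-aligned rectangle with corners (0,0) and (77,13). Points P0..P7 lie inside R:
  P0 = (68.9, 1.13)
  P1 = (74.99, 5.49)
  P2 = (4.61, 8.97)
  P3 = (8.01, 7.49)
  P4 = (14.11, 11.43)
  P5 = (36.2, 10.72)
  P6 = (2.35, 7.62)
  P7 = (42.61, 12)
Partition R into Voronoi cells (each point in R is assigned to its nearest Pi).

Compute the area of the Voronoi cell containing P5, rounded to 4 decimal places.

1. box [0,77]×[0,13]: [(0, 0) (77, 0) (77, 13) (0, 13)]
2. ⊥bis P5·P0 via (52.55,5.925): [(0, 0) (50.8124, 0) (54.6249, 13) (0, 13)]  |A|=685.3422
3. ⊥bis P5·P1 via (55.595,8.105): [(0, 0) (50.8124, 0) (54.6249, 13) (0, 13)]  |A|=685.3422
4. ⊥bis P5·P2 via (20.405,9.845): [(20.9504, 0) (50.8124, 0) (54.6249, 13) (20.2302, 13)]  |A|=417.6683
5. ⊥bis P5·P3 via (22.105,9.105): [(23.1482, 0) (50.8124, 0) (54.6249, 13) (21.6587, 13)]  |A|=394.097
6. ⊥bis P5·P4 via (25.155,11.075): [(24.799, 0) (50.8124, 0) (54.6249, 13) (25.2169, 13)]  |A|=360.2388
7. ⊥bis P5·P6 via (19.275,9.17): [(24.799, 0) (50.8124, 0) (54.6249, 13) (25.2169, 13)]  |A|=360.2388
8. ⊥bis P5·P7 via (39.405,11.36): [(24.799, 0) (41.6735, 0) (39.0775, 13) (25.2169, 13)]  |A|=199.7779
9. canonical 4-gon: [(24.799, 0) (41.6735, 0) (39.0775, 13) (25.2169, 13)]
10. shoelace: 199.7779

Area of P5's cell: 199.7779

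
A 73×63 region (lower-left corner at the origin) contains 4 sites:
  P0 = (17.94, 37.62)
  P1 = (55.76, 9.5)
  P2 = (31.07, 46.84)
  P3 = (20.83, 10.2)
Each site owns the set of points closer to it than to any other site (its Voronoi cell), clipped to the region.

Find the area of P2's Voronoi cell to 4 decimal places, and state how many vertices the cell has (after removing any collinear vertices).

Area of P2's cell: 1498.6287 (5 vertices)

1. box [0,73]×[0,63]: [(0, 0) (73, 0) (73, 63) (0, 63)]
2. ⊥bis P2·P0 via (24.505,42.23): [(54.1593, 0) (73, 0) (73, 63) (9.9201, 63)]  |A|=2580.499
3. ⊥bis P2·P1 via (43.415,28.17): [(37.2436, 24.0893) (73, 47.7322) (73, 63) (9.9201, 63)]  |A|=1500.2014
4. ⊥bis P2·P3 via (25.95,28.52): [(36.1301, 25.6749) (38.5983, 24.9851) (73, 47.7322) (73, 63) (9.9201, 63)]  |A|=1498.6287
5. canonical 5-gon: [(36.1301, 25.6749) (38.5983, 24.9851) (73, 47.7322) (73, 63) (9.9201, 63)]
6. shoelace: 1498.6287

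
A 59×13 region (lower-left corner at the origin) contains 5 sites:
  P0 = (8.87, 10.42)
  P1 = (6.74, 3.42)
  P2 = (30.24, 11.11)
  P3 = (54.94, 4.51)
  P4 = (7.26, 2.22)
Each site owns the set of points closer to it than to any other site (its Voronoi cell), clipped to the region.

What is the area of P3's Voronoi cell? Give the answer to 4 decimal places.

1. box [0,59]×[0,13]: [(0, 0) (59, 0) (59, 13) (0, 13)]
2. ⊥bis P3·P0 via (31.905,7.465): [(30.9474, 0) (59, 0) (59, 13) (32.615, 13)]  |A|=353.8443
3. ⊥bis P3·P1 via (30.84,3.965): [(30.9474, 0) (59, 0) (59, 13) (32.615, 13)]  |A|=353.8443
4. ⊥bis P3·P2 via (42.59,7.81): [(40.5031, 0) (59, 0) (59, 13) (43.9768, 13)]  |A|=217.8805
5. ⊥bis P3·P4 via (31.1,3.365): [(40.5031, 0) (59, 0) (59, 13) (43.9768, 13)]  |A|=217.8805
6. canonical 4-gon: [(40.5031, 0) (59, 0) (59, 13) (43.9768, 13)]
7. shoelace: 217.8805

Area of P3's cell: 217.8805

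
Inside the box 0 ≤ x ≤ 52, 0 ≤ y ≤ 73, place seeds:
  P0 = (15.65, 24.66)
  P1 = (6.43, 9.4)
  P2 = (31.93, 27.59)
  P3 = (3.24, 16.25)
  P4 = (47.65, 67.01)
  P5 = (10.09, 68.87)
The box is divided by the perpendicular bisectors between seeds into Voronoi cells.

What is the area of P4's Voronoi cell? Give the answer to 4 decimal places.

Area of P4's cell: 606.1960

1. box [0,52]×[0,73]: [(0, 0) (52, 0) (52, 73) (0, 73)]
2. ⊥bis P4·P0 via (31.65,45.835): [(0, 69.75) (52, 30.4584) (52, 73) (0, 73)]  |A|=1190.5824
3. ⊥bis P4·P1 via (27.04,38.205): [(0, 69.75) (52, 30.4584) (52, 73) (0, 73)]  |A|=1190.5824
4. ⊥bis P4·P2 via (39.79,47.3): [(0, 69.75) (18.4472, 55.8111) (52, 42.4309) (52, 73) (0, 73)]  |A|=989.7272
5. ⊥bis P4·P3 via (25.445,41.63): [(0, 69.75) (18.4472, 55.8111) (52, 42.4309) (52, 73) (0, 73)]  |A|=989.7272
6. ⊥bis P4·P5 via (28.87,67.94): [(28.0792, 51.9701) (52, 42.4309) (52, 73) (29.1206, 73)]  |A|=606.196
7. canonical 4-gon: [(28.0792, 51.9701) (52, 42.4309) (52, 73) (29.1206, 73)]
8. shoelace: 606.196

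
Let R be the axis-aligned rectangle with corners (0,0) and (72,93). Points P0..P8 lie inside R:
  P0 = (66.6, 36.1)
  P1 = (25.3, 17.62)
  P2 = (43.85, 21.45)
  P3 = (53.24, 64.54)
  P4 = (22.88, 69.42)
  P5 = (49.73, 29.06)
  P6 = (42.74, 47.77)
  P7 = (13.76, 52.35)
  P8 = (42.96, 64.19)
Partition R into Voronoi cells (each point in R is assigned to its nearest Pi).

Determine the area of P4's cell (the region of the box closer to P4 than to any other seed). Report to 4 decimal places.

1. box [0,72]×[0,93]: [(0, 0) (72, 0) (72, 93) (0, 93)]
2. ⊥bis P4·P0 via (44.74,52.76): [(0, 0) (4.5304, 0) (72, 88.5285) (72, 93) (0, 93)]  |A|=3709.5085
3. ⊥bis P4·P1 via (24.09,43.52): [(0, 42.3946) (38.2004, 44.1792) (72, 88.5285) (72, 93) (0, 93)]  |A|=2799.6892
4. ⊥bis P4·P2 via (33.365,45.435): [(0, 42.3946) (29.57, 43.776) (42.0514, 49.2323) (72, 88.5285) (72, 93) (0, 93)]  |A|=2778.6606
5. ⊥bis P4·P3 via (38.06,66.98): [(0, 42.3946) (29.57, 43.776) (34.69, 46.0142) (42.2424, 93) (0, 93)]  |A|=1899.7028
6. ⊥bis P4·P5 via (36.305,49.24): [(0, 42.3946) (27.9801, 43.7017) (35.0772, 48.4232) (42.2424, 93) (0, 93)]  |A|=1890.4794
7. ⊥bis P4·P6 via (32.81,58.595): [(0, 42.3946) (15.9623, 43.1403) (37.3871, 62.7937) (42.2424, 93) (0, 93)]  |A|=1732.8577
8. ⊥bis P4·P7 via (18.32,60.885): [(0, 70.6728) (29.0544, 55.1499) (37.3871, 62.7937) (42.2424, 93) (0, 93)]  |A|=1231.084
9. ⊥bis P4·P8 via (32.92,66.805): [(0, 70.6728) (29.0544, 55.1499) (30.1449, 56.1502) (39.7427, 93) (0, 93)]  |A|=1091.7748
10. canonical 5-gon: [(0, 70.6728) (29.0544, 55.1499) (30.1449, 56.1502) (39.7427, 93) (0, 93)]
11. shoelace: 1091.7748

Area of P4's cell: 1091.7748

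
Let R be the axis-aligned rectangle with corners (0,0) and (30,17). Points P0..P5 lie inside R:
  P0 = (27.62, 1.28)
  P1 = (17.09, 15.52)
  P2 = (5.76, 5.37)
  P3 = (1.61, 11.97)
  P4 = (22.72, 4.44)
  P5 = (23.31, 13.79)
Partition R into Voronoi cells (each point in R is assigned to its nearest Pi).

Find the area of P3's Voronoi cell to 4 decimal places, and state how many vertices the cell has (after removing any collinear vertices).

Area of P3's cell: 71.0796 (4 vertices)

1. box [0,30]×[0,17]: [(0, 0) (30, 0) (30, 17) (0, 17)]
2. ⊥bis P3·P0 via (14.615,6.625): [(0, 0) (11.8922, 0) (18.8791, 17) (0, 17)]  |A|=261.5555
3. ⊥bis P3·P1 via (9.35,13.745): [(0, 0) (11.8922, 0) (12.2837, 0.9526) (8.6035, 17) (0, 17)]  |A|=179.1075
4. ⊥bis P3·P2 via (3.685,8.67): [(0, 6.3529) (9.6532, 12.4228) (8.6035, 17) (0, 17)]  |A|=71.0796
5. ⊥bis P3·P4 via (12.165,8.205): [(0, 6.3529) (9.6532, 12.4228) (8.6035, 17) (0, 17)]  |A|=71.0796
6. ⊥bis P3·P5 via (12.46,12.88): [(0, 6.3529) (9.6532, 12.4228) (8.6035, 17) (0, 17)]  |A|=71.0796
7. canonical 4-gon: [(0, 6.3529) (9.6532, 12.4228) (8.6035, 17) (0, 17)]
8. shoelace: 71.0796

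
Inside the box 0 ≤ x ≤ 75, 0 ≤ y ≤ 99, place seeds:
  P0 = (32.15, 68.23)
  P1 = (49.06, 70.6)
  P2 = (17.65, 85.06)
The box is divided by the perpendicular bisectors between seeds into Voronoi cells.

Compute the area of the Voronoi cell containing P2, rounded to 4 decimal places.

1. box [0,75]×[0,99]: [(0, 0) (75, 0) (75, 99) (0, 99)]
2. ⊥bis P2·P0 via (24.9,76.645): [(0, 55.1922) (50.8472, 99) (0, 99)]  |A|=1113.7514
3. ⊥bis P2·P1 via (33.355,77.83): [(0, 55.1922) (38.0088, 87.939) (43.1009, 99) (0, 99)]  |A|=1070.9102
4. canonical 4-gon: [(0, 55.1922) (38.0088, 87.939) (43.1009, 99) (0, 99)]
5. shoelace: 1070.9102

Area of P2's cell: 1070.9102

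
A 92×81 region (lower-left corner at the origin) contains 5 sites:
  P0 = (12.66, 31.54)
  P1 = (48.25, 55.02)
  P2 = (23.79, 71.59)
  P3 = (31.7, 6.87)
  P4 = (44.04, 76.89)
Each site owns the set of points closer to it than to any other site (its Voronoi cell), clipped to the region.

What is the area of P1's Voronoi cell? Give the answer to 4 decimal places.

Area of P1's cell: 2747.2589

1. box [0,92]×[0,81]: [(0, 0) (92, 0) (92, 81) (0, 81)]
2. ⊥bis P1·P0 via (30.455,43.28): [(59.0084, 0) (92, 0) (92, 81) (5.5698, 81)]  |A|=4836.5857
3. ⊥bis P1·P2 via (36.02,63.305): [(26.5076, 49.2632) (59.0084, 0) (92, 0) (92, 81) (48.0072, 81)]  |A|=4163.1726
4. ⊥bis P1·P3 via (39.975,30.945): [(26.5076, 49.2632) (38.1875, 31.5594) (92, 13.0631) (92, 81) (48.0072, 81)]  |A|=3291.0958
5. ⊥bis P1·P4 via (46.145,65.955): [(36.566, 64.111) (26.5076, 49.2632) (38.1875, 31.5594) (92, 13.0631) (92, 74.7821)]  |A|=2747.2589
6. canonical 5-gon: [(36.566, 64.111) (26.5076, 49.2632) (38.1875, 31.5594) (92, 13.0631) (92, 74.7821)]
7. shoelace: 2747.2589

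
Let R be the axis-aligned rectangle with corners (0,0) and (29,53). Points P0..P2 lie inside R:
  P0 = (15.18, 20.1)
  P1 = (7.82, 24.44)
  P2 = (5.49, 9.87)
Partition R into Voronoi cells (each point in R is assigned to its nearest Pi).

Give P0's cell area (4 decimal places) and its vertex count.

1. box [0,29]×[0,53]: [(0, 0) (29, 0) (29, 53) (0, 53)]
2. ⊥bis P0·P1 via (11.5,22.27): [(0, 2.7677) (0, 0) (29, 0) (29, 51.9474)]  |A|=793.3692
3. ⊥bis P0·P2 via (10.335,14.985): [(8.3262, 16.8877) (26.1551, 0) (29, 0) (29, 51.9474)]  |A|=560.9968
4. canonical 4-gon: [(8.3262, 16.8877) (26.1551, 0) (29, 0) (29, 51.9474)]
5. shoelace: 560.9968

Area of P0's cell: 560.9968 (4 vertices)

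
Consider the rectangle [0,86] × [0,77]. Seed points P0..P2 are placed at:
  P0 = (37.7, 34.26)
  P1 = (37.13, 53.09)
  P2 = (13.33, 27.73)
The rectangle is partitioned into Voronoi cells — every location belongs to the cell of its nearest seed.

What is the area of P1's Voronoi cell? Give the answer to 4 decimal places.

1. box [0,86]×[0,77]: [(0, 0) (86, 0) (86, 77) (0, 77)]
2. ⊥bis P1·P0 via (37.415,43.675): [(0, 42.5424) (86, 45.1457) (86, 77) (0, 77)]  |A|=2851.4106
3. ⊥bis P1·P2 via (25.23,40.41): [(0, 64.088) (22.2404, 43.2157) (86, 45.1457) (86, 77) (0, 77)]  |A|=2611.8189
4. canonical 5-gon: [(0, 64.088) (22.2404, 43.2157) (86, 45.1457) (86, 77) (0, 77)]
5. shoelace: 2611.8189

Area of P1's cell: 2611.8189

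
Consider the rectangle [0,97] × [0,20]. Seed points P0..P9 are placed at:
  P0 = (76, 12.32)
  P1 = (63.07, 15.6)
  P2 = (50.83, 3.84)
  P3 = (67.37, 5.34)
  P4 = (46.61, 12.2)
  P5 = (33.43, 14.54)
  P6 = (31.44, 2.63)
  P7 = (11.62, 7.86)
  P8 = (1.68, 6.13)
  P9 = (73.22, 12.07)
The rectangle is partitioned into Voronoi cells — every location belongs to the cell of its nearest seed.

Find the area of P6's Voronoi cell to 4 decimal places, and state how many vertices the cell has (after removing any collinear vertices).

1. box [0,97]×[0,20]: [(0, 0) (97, 0) (97, 20) (0, 20)]
2. ⊥bis P6·P0 via (53.72,7.475): [(0, 0) (55.3455, 0) (50.9963, 20) (0, 20)]  |A|=1063.4183
3. ⊥bis P6·P1 via (47.255,9.115): [(0, 0) (50.9926, 0) (42.7916, 20) (0, 20)]  |A|=937.842
4. ⊥bis P6·P2 via (41.135,3.235): [(0, 0) (41.3369, 0) (40.0888, 20) (0, 20)]  |A|=814.2568
5. ⊥bis P6·P3 via (49.405,3.985): [(0, 0) (41.3369, 0) (40.0888, 20) (0, 20)]  |A|=814.2568
6. ⊥bis P6·P4 via (39.025,7.415): [(0, 0) (41.3369, 0) (41.0772, 4.162) (31.0857, 20) (0, 20)]  |A|=742.9616
7. ⊥bis P6·P5 via (32.435,8.585): [(0, 14.0045) (0, 0) (41.3369, 0) (41.0772, 4.162) (38.9764, 7.492)]  |A|=431.7091
8. ⊥bis P6·P7 via (21.53,5.245): [(22.8346, 10.1891) (20.146, 0) (41.3369, 0) (41.0772, 4.162) (38.9764, 7.492)]  |A|=169.1814
9. ⊥bis P6·P8 via (16.56,4.38): [(22.8346, 10.1891) (20.146, 0) (41.3369, 0) (41.0772, 4.162) (38.9764, 7.492)]  |A|=169.1814
10. ⊥bis P6·P9 via (52.33,7.35): [(22.8346, 10.1891) (20.146, 0) (41.3369, 0) (41.0772, 4.162) (38.9764, 7.492)]  |A|=169.1814
11. canonical 5-gon: [(22.8346, 10.1891) (20.146, 0) (41.3369, 0) (41.0772, 4.162) (38.9764, 7.492)]
12. shoelace: 169.1814

Area of P6's cell: 169.1814 (5 vertices)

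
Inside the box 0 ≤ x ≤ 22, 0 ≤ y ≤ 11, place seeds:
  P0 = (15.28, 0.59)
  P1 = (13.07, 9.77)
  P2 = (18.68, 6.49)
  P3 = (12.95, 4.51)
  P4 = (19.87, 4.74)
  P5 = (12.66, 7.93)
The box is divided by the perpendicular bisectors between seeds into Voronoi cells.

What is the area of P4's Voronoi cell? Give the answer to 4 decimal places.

1. box [0,22]×[0,11]: [(0, 0) (22, 0) (22, 11) (0, 11)]
2. ⊥bis P4·P0 via (17.575,2.665): [(19.9845, 0) (22, 0) (22, 11) (10.039, 11)]  |A|=76.8706
3. ⊥bis P4·P1 via (16.47,7.255): [(15.0998, 5.4026) (19.9845, 0) (22, 0) (22, 11) (19.2402, 11)]  |A|=51.1194
4. ⊥bis P4·P2 via (19.275,5.615): [(16.5705, 3.776) (19.9845, 0) (22, 0) (22, 7.468)]  |A|=24.0788
5. ⊥bis P4·P3 via (16.41,4.625): [(16.5705, 3.776) (19.9845, 0) (22, 0) (22, 7.468)]  |A|=24.0788
6. ⊥bis P4·P5 via (16.265,6.335): [(16.5705, 3.776) (19.9845, 0) (22, 0) (22, 7.468)]  |A|=24.0788
7. canonical 4-gon: [(16.5705, 3.776) (19.9845, 0) (22, 0) (22, 7.468)]
8. shoelace: 24.0788

Area of P4's cell: 24.0788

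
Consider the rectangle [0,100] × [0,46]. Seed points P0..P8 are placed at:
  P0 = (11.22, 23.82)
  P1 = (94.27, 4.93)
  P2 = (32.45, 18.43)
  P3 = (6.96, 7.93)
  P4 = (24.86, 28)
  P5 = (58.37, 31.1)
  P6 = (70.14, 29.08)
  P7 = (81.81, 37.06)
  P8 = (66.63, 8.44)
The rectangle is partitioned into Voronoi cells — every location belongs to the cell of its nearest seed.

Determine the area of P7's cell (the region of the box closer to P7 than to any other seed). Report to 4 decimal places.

Area of P7's cell: 582.5415

1. box [0,100]×[0,46]: [(0, 0) (100, 0) (100, 46) (0, 46)]
2. ⊥bis P7·P0 via (46.515,30.44): [(52.2244, 0) (100, 0) (100, 46) (43.5965, 46)]  |A|=2396.1188
3. ⊥bis P7·P1 via (88.04,20.995): [(50.982, 6.6239) (100, 25.6331) (100, 46) (43.5965, 46)]  |A|=1609.6465
4. ⊥bis P7·P2 via (57.13,27.745): [(63.2989, 11.4004) (100, 25.6331) (100, 46) (50.24, 46)]  |A|=1234.581
5. ⊥bis P7·P3 via (44.385,22.495): [(63.2989, 11.4004) (100, 25.6331) (100, 46) (50.24, 46)]  |A|=1234.581
6. ⊥bis P7·P4 via (53.335,32.53): [(51.8858, 41.6394) (63.2989, 11.4004) (100, 25.6331) (100, 46) (51.1921, 46)]  |A|=1232.5051
7. ⊥bis P7·P5 via (70.09,34.08): [(74.7295, 15.8332) (100, 25.6331) (100, 46) (67.0591, 46)]  |A|=754.2006
8. ⊥bis P7·P6 via (75.975,33.07): [(85.0301, 19.8278) (100, 25.6331) (100, 46) (67.1334, 46)]  |A|=582.5415
9. ⊥bis P7·P8 via (74.22,22.75): [(85.0301, 19.8278) (100, 25.6331) (100, 46) (67.1334, 46)]  |A|=582.5415
10. canonical 4-gon: [(85.0301, 19.8278) (100, 25.6331) (100, 46) (67.1334, 46)]
11. shoelace: 582.5415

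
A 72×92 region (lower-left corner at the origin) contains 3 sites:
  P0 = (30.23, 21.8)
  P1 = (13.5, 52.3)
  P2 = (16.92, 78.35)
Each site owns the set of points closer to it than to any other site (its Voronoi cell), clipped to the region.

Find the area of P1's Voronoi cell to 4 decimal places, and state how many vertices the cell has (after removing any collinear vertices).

Area of P1's cell: 1313.8659 (3 vertices)

1. box [0,72]×[0,92]: [(0, 0) (72, 0) (72, 92) (0, 92)]
2. ⊥bis P1·P0 via (21.865,37.05): [(0, 25.0565) (72, 64.5503) (72, 92) (0, 92)]  |A|=3398.1556
3. ⊥bis P1·P2 via (15.21,65.325): [(0, 67.3219) (0, 25.0565) (62.1722, 59.1595)]  |A|=1313.8659
4. canonical 3-gon: [(0, 67.3219) (0, 25.0565) (62.1722, 59.1595)]
5. shoelace: 1313.8659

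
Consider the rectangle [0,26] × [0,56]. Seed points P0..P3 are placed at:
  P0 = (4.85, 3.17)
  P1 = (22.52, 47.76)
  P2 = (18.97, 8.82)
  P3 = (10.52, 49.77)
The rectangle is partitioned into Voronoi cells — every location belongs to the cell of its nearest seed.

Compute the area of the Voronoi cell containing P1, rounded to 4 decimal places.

Area of P1's cell: 292.0452

1. box [0,26]×[0,56]: [(0, 0) (26, 0) (26, 56) (0, 56)]
2. ⊥bis P1·P0 via (13.685,25.465): [(0, 30.8881) (26, 20.5848) (26, 56) (0, 56)]  |A|=786.8523
3. ⊥bis P1·P2 via (20.745,28.29): [(0, 30.8881) (2.3166, 29.97) (26, 27.8109) (26, 56) (0, 56)]  |A|=701.2832
4. ⊥bis P1·P3 via (16.52,48.765): [(13.2056, 28.9773) (26, 27.8109) (26, 56) (17.7319, 56)]  |A|=292.0452
5. canonical 4-gon: [(13.2056, 28.9773) (26, 27.8109) (26, 56) (17.7319, 56)]
6. shoelace: 292.0452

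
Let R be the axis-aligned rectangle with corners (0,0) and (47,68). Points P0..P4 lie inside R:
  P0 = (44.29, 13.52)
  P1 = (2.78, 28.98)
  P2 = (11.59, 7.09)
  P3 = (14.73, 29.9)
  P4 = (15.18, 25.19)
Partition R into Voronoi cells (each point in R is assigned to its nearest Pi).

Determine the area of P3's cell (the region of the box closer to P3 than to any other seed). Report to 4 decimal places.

1. box [0,47]×[0,68]: [(0, 0) (47, 0) (47, 68) (0, 68)]
2. ⊥bis P3·P0 via (29.51,21.71): [(0, 0) (17.4799, 0) (47, 53.2732) (47, 68) (0, 68)]  |A|=2409.6856
3. ⊥bis P3·P1 via (8.755,29.44): [(11.0215, 0) (17.4799, 0) (47, 53.2732) (47, 68) (5.7864, 68)]  |A|=1838.2179
4. ⊥bis P3·P2 via (13.16,18.495): [(9.5595, 18.9906) (26.696, 16.6317) (47, 53.2732) (47, 68) (5.7864, 68)]  |A|=1623.5191
5. ⊥bis P3·P4 via (14.955,27.545): [(8.9451, 26.9708) (33.7377, 29.3395) (47, 53.2732) (47, 68) (5.7864, 68)]  |A|=1406.677
6. canonical 5-gon: [(8.9451, 26.9708) (33.7377, 29.3395) (47, 53.2732) (47, 68) (5.7864, 68)]
7. shoelace: 1406.677

Area of P3's cell: 1406.6770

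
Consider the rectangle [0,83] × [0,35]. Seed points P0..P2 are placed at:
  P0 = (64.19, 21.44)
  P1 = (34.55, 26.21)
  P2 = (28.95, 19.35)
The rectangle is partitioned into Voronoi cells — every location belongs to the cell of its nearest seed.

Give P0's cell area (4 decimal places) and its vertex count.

1. box [0,83]×[0,35]: [(0, 0) (83, 0) (83, 35) (0, 35)]
2. ⊥bis P0·P1 via (49.37,23.825): [(45.5358, 0) (83, 0) (83, 35) (51.1684, 35)]  |A|=1212.6761
3. ⊥bis P0·P2 via (46.57,20.395): [(47.1754, 10.1879) (47.7796, 0) (83, 0) (83, 35) (51.1684, 35)]  |A|=1201.2466
4. canonical 5-gon: [(47.1754, 10.1879) (47.7796, 0) (83, 0) (83, 35) (51.1684, 35)]
5. shoelace: 1201.2466

Area of P0's cell: 1201.2466 (5 vertices)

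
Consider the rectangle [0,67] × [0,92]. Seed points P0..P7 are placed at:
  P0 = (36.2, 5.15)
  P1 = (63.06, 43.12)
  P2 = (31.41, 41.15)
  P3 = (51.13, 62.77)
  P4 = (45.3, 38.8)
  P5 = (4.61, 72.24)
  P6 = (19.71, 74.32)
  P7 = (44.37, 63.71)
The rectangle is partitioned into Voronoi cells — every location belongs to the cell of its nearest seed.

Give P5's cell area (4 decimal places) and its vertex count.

Area of P5's cell: 559.0211 (4 vertices)

1. box [0,67]×[0,92]: [(0, 0) (67, 0) (67, 92) (0, 92)]
2. ⊥bis P5·P0 via (20.405,38.695): [(0, 29.0871) (67, 60.6347) (67, 92) (0, 92)]  |A|=3158.3189
3. ⊥bis P5·P1 via (33.835,57.68): [(0, 29.0871) (25.5938, 41.1382) (50.9333, 92) (0, 92)]  |A|=2100.3714
4. ⊥bis P5·P2 via (18.01,56.695): [(0, 41.1701) (44.8867, 79.8631) (50.9333, 92) (0, 92)]  |A|=1449.8794
5. ⊥bis P5·P3 via (27.87,67.505): [(0, 41.1701) (27.2995, 64.7027) (32.8564, 92) (0, 92)]  |A|=1142.2614
6. ⊥bis P5·P4 via (24.955,55.52): [(0, 41.1701) (27.2995, 64.7027) (32.8564, 92) (0, 92)]  |A|=1142.2614
7. ⊥bis P5·P6 via (12.16,73.28): [(0, 41.1701) (14.823, 53.9478) (9.5814, 92) (0, 92)]  |A|=559.0211
8. ⊥bis P5·P7 via (24.49,67.975): [(0, 41.1701) (14.823, 53.9478) (9.5814, 92) (0, 92)]  |A|=559.0211
9. canonical 4-gon: [(0, 41.1701) (14.823, 53.9478) (9.5814, 92) (0, 92)]
10. shoelace: 559.0211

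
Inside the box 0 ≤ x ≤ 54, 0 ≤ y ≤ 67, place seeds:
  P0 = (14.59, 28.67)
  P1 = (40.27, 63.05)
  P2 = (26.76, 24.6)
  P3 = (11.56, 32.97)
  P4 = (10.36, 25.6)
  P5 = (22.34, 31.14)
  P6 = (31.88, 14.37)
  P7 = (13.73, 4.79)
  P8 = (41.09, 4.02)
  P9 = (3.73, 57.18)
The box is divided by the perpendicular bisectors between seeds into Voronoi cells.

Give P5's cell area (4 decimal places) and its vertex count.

1. box [0,54]×[0,67]: [(0, 0) (54, 0) (54, 67) (0, 67)]
2. ⊥bis P5·P0 via (18.465,29.905): [(27.996, 0) (54, 0) (54, 67) (6.6425, 67)]  |A|=2457.611
3. ⊥bis P5·P1 via (31.305,47.095): [(8.9902, 59.6335) (27.996, 0) (54, 0) (54, 34.3428)]  |A|=1548.236
4. ⊥bis P5·P2 via (24.55,27.87): [(43.149, 40.44) (8.9902, 59.6335) (20.077, 24.847)]  |A|=487.7343
5. ⊥bis P5·P3 via (16.95,32.055): [(43.149, 40.44) (20.5309, 53.1489) (17.2384, 33.7537) (20.077, 24.847)]  |A|=365.1426
6. ⊥bis P5·P4 via (16.35,28.37): [(43.149, 40.44) (20.5309, 53.1489) (17.2384, 33.7537) (20.077, 24.847)]  |A|=365.1426
7. ⊥bis P5·P6 via (27.11,22.755): [(43.149, 40.44) (20.5309, 53.1489) (17.2384, 33.7537) (20.077, 24.847)]  |A|=365.1426
8. ⊥bis P5·P7 via (18.035,17.965): [(43.149, 40.44) (20.5309, 53.1489) (17.2384, 33.7537) (20.077, 24.847)]  |A|=365.1426
9. ⊥bis P5·P8 via (31.715,17.58): [(43.149, 40.44) (20.5309, 53.1489) (17.2384, 33.7537) (20.077, 24.847)]  |A|=365.1426
10. ⊥bis P5·P9 via (13.035,44.16): [(43.149, 40.44) (23.3759, 51.5503) (19.8292, 49.0156) (17.2384, 33.7537) (20.077, 24.847)]  |A|=358.7022
11. canonical 5-gon: [(43.149, 40.44) (23.3759, 51.5503) (19.8292, 49.0156) (17.2384, 33.7537) (20.077, 24.847)]
12. shoelace: 358.7022

Area of P5's cell: 358.7022 (5 vertices)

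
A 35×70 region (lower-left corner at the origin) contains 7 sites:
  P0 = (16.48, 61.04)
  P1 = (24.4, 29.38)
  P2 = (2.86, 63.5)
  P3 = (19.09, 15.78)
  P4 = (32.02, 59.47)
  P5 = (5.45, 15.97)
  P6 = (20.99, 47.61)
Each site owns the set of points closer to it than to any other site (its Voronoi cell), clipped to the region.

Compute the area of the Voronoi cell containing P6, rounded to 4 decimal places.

1. box [0,35]×[0,70]: [(0, 0) (35, 0) (35, 70) (0, 70)]
2. ⊥bis P6·P0 via (18.735,54.325): [(0, 48.0335) (0, 0) (35, 0) (35, 59.787)]  |A|=1886.8594
3. ⊥bis P6·P1 via (22.695,38.495): [(0, 48.0335) (0, 34.2498) (35, 40.7967) (35, 59.787)]  |A|=573.5455
4. ⊥bis P6·P2 via (11.925,55.555): [(7.557, 50.5713) (0, 41.9489) (0, 34.2498) (35, 40.7967) (35, 59.787)]  |A|=550.555
5. ⊥bis P6·P3 via (20.04,31.695): [(7.557, 50.5713) (0, 41.9489) (0, 34.2498) (35, 40.7967) (35, 59.787)]  |A|=550.555
6. ⊥bis P6·P4 via (26.505,53.54): [(23.8235, 56.0338) (7.557, 50.5713) (0, 41.9489) (0, 34.2498) (35, 40.7967) (35, 45.6395)]  |A|=471.4953
7. ⊥bis P6·P5 via (13.22,31.79): [(23.8235, 56.0338) (7.557, 50.5713) (0, 41.9489) (0, 38.283) (5.9469, 35.3622) (35, 40.7967) (35, 45.6395)]  |A|=459.5028
8. canonical 7-gon: [(23.8235, 56.0338) (7.557, 50.5713) (0, 41.9489) (0, 38.283) (5.9469, 35.3622) (35, 40.7967) (35, 45.6395)]
9. shoelace: 459.5028

Area of P6's cell: 459.5028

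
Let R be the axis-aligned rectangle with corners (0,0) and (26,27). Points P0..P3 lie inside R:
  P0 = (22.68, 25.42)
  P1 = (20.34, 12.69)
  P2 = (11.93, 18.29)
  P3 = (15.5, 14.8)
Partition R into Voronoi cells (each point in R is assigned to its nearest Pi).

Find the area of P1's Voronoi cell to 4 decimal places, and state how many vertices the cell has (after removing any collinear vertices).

Area of P1's cell: 187.2848 (4 vertices)

1. box [0,26]×[0,27]: [(0, 0) (26, 0) (26, 27) (0, 27)]
2. ⊥bis P1·P0 via (21.51,19.055): [(0, 23.0089) (0, 0) (26, 0) (26, 18.2297)]  |A|=536.1015
3. ⊥bis P1·P2 via (16.135,15.49): [(18.8361, 19.5465) (5.8206, 0) (26, 0) (26, 18.2297)]  |A|=262.5158
4. ⊥bis P1·P3 via (17.92,13.745): [(20.3295, 19.272) (11.9279, 0) (26, 0) (26, 18.2297)]  |A|=187.2848
5. canonical 4-gon: [(20.3295, 19.272) (11.9279, 0) (26, 0) (26, 18.2297)]
6. shoelace: 187.2848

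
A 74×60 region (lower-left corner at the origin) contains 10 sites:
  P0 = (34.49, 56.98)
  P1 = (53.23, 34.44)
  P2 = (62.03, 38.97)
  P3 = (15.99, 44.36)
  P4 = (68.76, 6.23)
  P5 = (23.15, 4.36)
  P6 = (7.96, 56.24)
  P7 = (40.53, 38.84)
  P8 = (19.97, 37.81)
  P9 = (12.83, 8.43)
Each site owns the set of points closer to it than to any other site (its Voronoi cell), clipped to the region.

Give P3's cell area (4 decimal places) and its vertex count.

Area of P3's cell: 314.9992 (4 vertices)

1. box [0,74]×[0,60]: [(0, 0) (74, 0) (74, 60) (0, 60)]
2. ⊥bis P3·P0 via (25.24,50.67): [(0, 0) (59.8052, 0) (18.8754, 60) (0, 60)]  |A|=2360.4175
3. ⊥bis P3·P1 via (34.61,39.4): [(0, 0) (24.1146, 0) (34.1376, 37.6267) (18.8754, 60) (0, 60)]  |A|=1688.9586
4. ⊥bis P3·P2 via (39.01,41.665): [(0, 0) (24.1146, 0) (34.1376, 37.6267) (18.8754, 60) (0, 60)]  |A|=1688.9586
5. ⊥bis P3·P4 via (42.375,25.295): [(0, 0) (24.0976, 0) (24.1246, 0.0373) (34.1376, 37.6267) (18.8754, 60) (0, 60)]  |A|=1688.9583
6. ⊥bis P3·P5 via (19.57,24.36): [(0, 20.857) (31.1561, 26.4339) (34.1376, 37.6267) (18.8754, 60) (0, 60)]  |A|=1045.3259
7. ⊥bis P3·P6 via (11.975,50.3): [(0, 42.2058) (0, 20.857) (31.1561, 26.4339) (34.1376, 37.6267) (21.2266, 56.5534)]  |A|=823.9426
8. ⊥bis P3·P7 via (28.26,41.6): [(0, 42.2058) (0, 20.857) (24.5839, 25.2575) (29.0454, 45.0916) (21.2266, 56.5534)]  |A|=721.7639
9. ⊥bis P3·P8 via (17.98,41.085): [(0, 42.2058) (0, 30.1597) (27.735, 47.0125) (21.2266, 56.5534)]  |A|=314.9992
10. ⊥bis P3·P9 via (14.41,26.395): [(0, 42.2058) (0, 30.1597) (27.735, 47.0125) (21.2266, 56.5534)]  |A|=314.9992
11. canonical 4-gon: [(0, 42.2058) (0, 30.1597) (27.735, 47.0125) (21.2266, 56.5534)]
12. shoelace: 314.9992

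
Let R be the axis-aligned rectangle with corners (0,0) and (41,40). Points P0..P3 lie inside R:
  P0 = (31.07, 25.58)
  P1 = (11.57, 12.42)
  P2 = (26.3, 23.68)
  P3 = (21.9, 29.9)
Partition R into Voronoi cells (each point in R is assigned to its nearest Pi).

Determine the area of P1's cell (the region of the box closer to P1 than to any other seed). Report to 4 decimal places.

Area of P1's cell: 604.2292

1. box [0,41]×[0,40]: [(0, 0) (41, 0) (41, 40) (0, 40)]
2. ⊥bis P1·P0 via (21.32,19): [(0, 0) (34.1426, 0) (7.1477, 40) (0, 40)]  |A|=825.8051
3. ⊥bis P1·P2 via (18.935,18.05): [(0, 0) (32.7329, 0) (2.1558, 40) (0, 40)]  |A|=697.7747
4. ⊥bis P1·P3 via (16.735,21.16): [(0, 31.0497) (0, 0) (32.7329, 0) (16.4115, 21.3512)]  |A|=604.2292
5. canonical 4-gon: [(0, 31.0497) (0, 0) (32.7329, 0) (16.4115, 21.3512)]
6. shoelace: 604.2292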